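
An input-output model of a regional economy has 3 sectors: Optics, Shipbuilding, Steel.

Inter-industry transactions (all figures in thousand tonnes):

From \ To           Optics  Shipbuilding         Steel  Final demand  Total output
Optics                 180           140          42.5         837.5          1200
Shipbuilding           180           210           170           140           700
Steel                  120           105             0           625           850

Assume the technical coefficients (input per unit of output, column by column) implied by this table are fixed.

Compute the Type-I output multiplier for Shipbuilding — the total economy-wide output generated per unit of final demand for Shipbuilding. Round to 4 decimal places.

Technical coefficients a_ij = z_ij / X_j:
  a_11 = 180/1200 = 0.15, a_21 = 180/1200 = 0.15, a_31 = 120/1200 = 0.10
  a_12 = 140/700 = 0.20, a_22 = 210/700 = 0.30, a_32 = 105/700 = 0.15
  a_13 = 42.5/850 = 0.05, a_23 = 170/850 = 0.20, a_33 = 0/850 = 0.00
I − A =
  [   0.85    -0.20    -0.05]
  [  -0.15     0.70    -0.20]
  [  -0.10    -0.15     1.00]
Cofactors of I−A, C_ij = (−1)^(i+j)·(minor ij) (rows/columns in the sector order above):
  C_11 = (0.70)(1.00) − (-0.20)(-0.15) = 0.6700
  C_12 = −[(-0.15)(1.00) − (-0.20)(-0.10)] = 0.1700
  C_13 = (-0.15)(-0.15) − (0.70)(-0.10) = 0.0925
  C_21 = −[(-0.20)(1.00) − (-0.05)(-0.15)] = 0.2075
  C_22 = (0.85)(1.00) − (-0.05)(-0.10) = 0.8450
  C_23 = −[(0.85)(-0.15) − (-0.20)(-0.10)] = 0.1475
  C_31 = (-0.20)(-0.20) − (-0.05)(0.70) = 0.0750
  C_32 = −[(0.85)(-0.20) − (-0.05)(-0.15)] = 0.1775
  C_33 = (0.85)(0.70) − (-0.20)(-0.15) = 0.5650
det(I−A) = Σ_j (I−A)_1j·C_1j = (0.85)(0.6700) + (-0.20)(0.1700) + (-0.05)(0.0925) = 0.530875
adj(I−A) = Cᵀ =
  [ 0.6700   0.2075   0.0750]
  [ 0.1700   0.8450   0.1775]
  [ 0.0925   0.1475   0.5650]
(I − A)⁻¹ = adj(I−A) / det(I−A) ≈
  [   1.26207     0.39086     0.14128]
  [   0.32023     1.59171     0.33435]
  [   0.17424     0.27784     1.06428]
The output multiplier for sector j is the column-j sum of the Leontief inverse (I − A)⁻¹ = adj(I−A) / det(I−A).
Column 2 of adj(I−A): (0.2075, 0.8450, 0.1475); det(I−A) = 0.530875.
m_2 = (0.2075 + 0.8450 + 0.1475) / 0.530875 = 1.20 / 0.530875 ≈ 2.2604.

m_2 = 2.2604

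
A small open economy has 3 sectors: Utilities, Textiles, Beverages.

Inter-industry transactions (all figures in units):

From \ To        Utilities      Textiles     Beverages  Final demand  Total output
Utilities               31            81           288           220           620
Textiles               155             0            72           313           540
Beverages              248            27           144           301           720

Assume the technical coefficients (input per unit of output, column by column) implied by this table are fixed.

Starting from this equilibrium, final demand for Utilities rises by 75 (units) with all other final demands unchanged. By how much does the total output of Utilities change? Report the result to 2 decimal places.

Δx_1 = 107.58

Technical coefficients a_ij = z_ij / X_j:
  a_11 = 31/620 = 0.05, a_21 = 155/620 = 0.25, a_31 = 248/620 = 0.40
  a_12 = 81/540 = 0.15, a_22 = 0/540 = 0.00, a_32 = 27/540 = 0.05
  a_13 = 288/720 = 0.40, a_23 = 72/720 = 0.10, a_33 = 144/720 = 0.20
I − A =
  [   0.95    -0.15    -0.40]
  [  -0.25     1.00    -0.10]
  [  -0.40    -0.05     0.80]
Cofactors of I−A, C_ij = (−1)^(i+j)·(minor ij) (rows/columns in the sector order above):
  C_11 = (1.00)(0.80) − (-0.10)(-0.05) = 0.7950
  C_12 = −[(-0.25)(0.80) − (-0.10)(-0.40)] = 0.2400
  C_13 = (-0.25)(-0.05) − (1.00)(-0.40) = 0.4125
  C_21 = −[(-0.15)(0.80) − (-0.40)(-0.05)] = 0.1400
  C_22 = (0.95)(0.80) − (-0.40)(-0.40) = 0.6000
  C_23 = −[(0.95)(-0.05) − (-0.15)(-0.40)] = 0.1075
  C_31 = (-0.15)(-0.10) − (-0.40)(1.00) = 0.4150
  C_32 = −[(0.95)(-0.10) − (-0.40)(-0.25)] = 0.1950
  C_33 = (0.95)(1.00) − (-0.15)(-0.25) = 0.9125
det(I−A) = Σ_j (I−A)_1j·C_1j = (0.95)(0.7950) + (-0.15)(0.2400) + (-0.40)(0.4125) = 0.55425
adj(I−A) = Cᵀ =
  [ 0.7950   0.1400   0.4150]
  [ 0.2400   0.6000   0.1950]
  [ 0.4125   0.1075   0.9125]
(I − A)⁻¹ = adj(I−A) / det(I−A) ≈
  [   1.4344     0.2526     0.7488]
  [   0.4330     1.0825     0.3518]
  [   0.7442     0.1940     1.6464]
Δx = (I − A)⁻¹ Δd with Δd having +75 in the Utilities component and 0 elsewhere.
So Δx_1 = L_11 · (+75), where L_11 = adj(I−A)_11 / det(I−A) = 0.7950 / 0.55425.
Δx_1 = 0.7950 × (+75) / 0.55425 = 59.625 / 0.55425 ≈ 107.58.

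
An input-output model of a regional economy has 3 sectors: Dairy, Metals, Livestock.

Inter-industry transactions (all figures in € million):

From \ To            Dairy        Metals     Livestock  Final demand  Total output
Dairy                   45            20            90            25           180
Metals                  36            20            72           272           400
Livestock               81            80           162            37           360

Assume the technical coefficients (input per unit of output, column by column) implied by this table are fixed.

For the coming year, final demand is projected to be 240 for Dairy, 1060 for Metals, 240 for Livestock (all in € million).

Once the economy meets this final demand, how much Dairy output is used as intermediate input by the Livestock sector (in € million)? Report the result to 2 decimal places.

Technical coefficients a_ij = z_ij / X_j:
  a_DD = 45/180 = 0.25, a_MD = 36/180 = 0.20, a_LD = 81/180 = 0.45
  a_DM = 20/400 = 0.05, a_MM = 20/400 = 0.05, a_LM = 80/400 = 0.20
  a_DL = 90/360 = 0.25, a_ML = 72/360 = 0.20, a_LL = 162/360 = 0.45
I − A =
  [   0.75    -0.05    -0.25]
  [  -0.20     0.95    -0.20]
  [  -0.45    -0.20     0.55]
Cofactors of I−A, C_ij = (−1)^(i+j)·(minor ij) (rows/columns in the sector order above):
  C_11 = (0.95)(0.55) − (-0.20)(-0.20) = 0.4825
  C_12 = −[(-0.20)(0.55) − (-0.20)(-0.45)] = 0.2000
  C_13 = (-0.20)(-0.20) − (0.95)(-0.45) = 0.4675
  C_21 = −[(-0.05)(0.55) − (-0.25)(-0.20)] = 0.0775
  C_22 = (0.75)(0.55) − (-0.25)(-0.45) = 0.3000
  C_23 = −[(0.75)(-0.20) − (-0.05)(-0.45)] = 0.1725
  C_31 = (-0.05)(-0.20) − (-0.25)(0.95) = 0.2475
  C_32 = −[(0.75)(-0.20) − (-0.25)(-0.20)] = 0.2000
  C_33 = (0.75)(0.95) − (-0.05)(-0.20) = 0.7025
det(I−A) = Σ_j (I−A)_1j·C_1j = (0.75)(0.4825) + (-0.05)(0.2000) + (-0.25)(0.4675) = 0.2350
adj(I−A) = Cᵀ =
  [ 0.4825   0.0775   0.2475]
  [ 0.2000   0.3000   0.2000]
  [ 0.4675   0.1725   0.7025]
(I − A)⁻¹ = adj(I−A) / det(I−A) ≈
  [   2.0532     0.3298     1.0532]
  [   0.8511     1.2766     0.8511]
  [   1.9894     0.7340     2.9894]
First solve x = (I − A)⁻¹ d = adj(I−A)·d / det(I−A); in particular x_L = (0.4675·240 + 0.1725·1060 + 0.7025·240) / 0.2350 = 463.65 / 0.2350 ≈ 1972.9787.
Intermediate flow from D to L: z_DL = a_DL · x_L = 0.25 × 463.65 / 0.2350 = 115.9125 / 0.2350 ≈ 493.24.

z_DL = 493.24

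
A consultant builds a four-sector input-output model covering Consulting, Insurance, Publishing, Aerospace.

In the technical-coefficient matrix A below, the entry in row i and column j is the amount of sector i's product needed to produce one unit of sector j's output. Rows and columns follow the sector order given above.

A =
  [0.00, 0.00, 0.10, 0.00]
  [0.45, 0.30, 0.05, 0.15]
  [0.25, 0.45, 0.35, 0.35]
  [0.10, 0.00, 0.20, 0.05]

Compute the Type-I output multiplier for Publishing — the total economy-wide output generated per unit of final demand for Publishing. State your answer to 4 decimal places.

I − A =
  [   1.00     0.00    -0.10     0.00]
  [  -0.45     0.70    -0.05    -0.15]
  [  -0.25    -0.45     0.65    -0.35]
  [  -0.10     0.00    -0.20     0.95]
Compute the cofactors C_ij = (−1)^(i+j)·(3×3 minor ij) of I−A; the adjugate is their transpose:
adj(I−A) = Cᵀ =
  [ 0.348375   0.042750   0.066500   0.031250]
  [ 0.277250   0.520250   0.121750   0.127000]
  [ 0.389875   0.427500   0.665000   0.312500]
  [ 0.118750   0.094500   0.147000   0.394750]
det(I−A) = Σ_j (I−A)_1j·C_1j = (1.00)(0.348375) + (0.00)(0.277250) + (-0.10)(0.389875) + (0.00)(0.118750) = 0.3093875
(I − A)⁻¹ = adj(I−A) / det(I−A) ≈
  [   1.12602     0.13818     0.21494     0.10101]
  [   0.89613     1.68155     0.39352     0.41049]
  [   1.26015     1.38176     2.14941     1.01006]
  [   0.38382     0.30544     0.47513     1.27591]
The output multiplier for sector j is the column-j sum of the Leontief inverse (I − A)⁻¹ = adj(I−A) / det(I−A).
Column 3 of adj(I−A): (0.066500, 0.121750, 0.665000, 0.147000); det(I−A) = 0.3093875.
m_3 = (0.066500 + 0.121750 + 0.665000 + 0.147000) / 0.3093875 = 1.00025 / 0.3093875 ≈ 3.2330.

m_3 = 3.2330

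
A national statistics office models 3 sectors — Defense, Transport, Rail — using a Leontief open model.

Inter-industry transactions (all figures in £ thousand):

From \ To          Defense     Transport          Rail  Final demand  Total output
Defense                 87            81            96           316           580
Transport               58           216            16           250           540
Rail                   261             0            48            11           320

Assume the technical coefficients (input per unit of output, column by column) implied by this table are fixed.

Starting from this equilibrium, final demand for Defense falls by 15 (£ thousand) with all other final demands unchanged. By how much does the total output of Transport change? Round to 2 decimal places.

Technical coefficients a_ij = z_ij / X_j:
  a_11 = 87/580 = 0.15, a_21 = 58/580 = 0.10, a_31 = 261/580 = 0.45
  a_12 = 81/540 = 0.15, a_22 = 216/540 = 0.40, a_32 = 0/540 = 0.00
  a_13 = 96/320 = 0.30, a_23 = 16/320 = 0.05, a_33 = 48/320 = 0.15
I − A =
  [   0.85    -0.15    -0.30]
  [  -0.10     0.60    -0.05]
  [  -0.45     0.00     0.85]
Cofactors of I−A, C_ij = (−1)^(i+j)·(minor ij) (rows/columns in the sector order above):
  C_11 = (0.60)(0.85) − (-0.05)(0.00) = 0.5100
  C_12 = −[(-0.10)(0.85) − (-0.05)(-0.45)] = 0.1075
  C_13 = (-0.10)(0.00) − (0.60)(-0.45) = 0.2700
  C_21 = −[(-0.15)(0.85) − (-0.30)(0.00)] = 0.1275
  C_22 = (0.85)(0.85) − (-0.30)(-0.45) = 0.5875
  C_23 = −[(0.85)(0.00) − (-0.15)(-0.45)] = 0.0675
  C_31 = (-0.15)(-0.05) − (-0.30)(0.60) = 0.1875
  C_32 = −[(0.85)(-0.05) − (-0.30)(-0.10)] = 0.0725
  C_33 = (0.85)(0.60) − (-0.15)(-0.10) = 0.4950
det(I−A) = Σ_j (I−A)_1j·C_1j = (0.85)(0.5100) + (-0.15)(0.1075) + (-0.30)(0.2700) = 0.336375
adj(I−A) = Cᵀ =
  [ 0.5100   0.1275   0.1875]
  [ 0.1075   0.5875   0.0725]
  [ 0.2700   0.0675   0.4950]
(I − A)⁻¹ = adj(I−A) / det(I−A) ≈
  [   1.5162     0.3790     0.5574]
  [   0.3196     1.7466     0.2155]
  [   0.8027     0.2007     1.4716]
Δx = (I − A)⁻¹ Δd with Δd having -15 in the Defense component and 0 elsewhere.
So Δx_2 = L_21 · (-15), where L_21 = adj(I−A)_21 / det(I−A) = 0.1075 / 0.336375.
Δx_2 = 0.1075 × (-15) / 0.336375 = -1.6125 / 0.336375 ≈ -4.79.

Δx_2 = -4.79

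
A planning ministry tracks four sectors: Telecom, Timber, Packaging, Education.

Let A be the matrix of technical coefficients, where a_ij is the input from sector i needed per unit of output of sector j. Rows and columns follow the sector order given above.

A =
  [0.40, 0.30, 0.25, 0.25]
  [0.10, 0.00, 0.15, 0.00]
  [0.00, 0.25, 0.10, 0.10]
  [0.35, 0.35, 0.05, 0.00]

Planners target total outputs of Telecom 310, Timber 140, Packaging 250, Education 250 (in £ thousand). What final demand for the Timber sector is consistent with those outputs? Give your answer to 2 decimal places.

d_2 = 71.50

I − A =
  [   0.60    -0.30    -0.25    -0.25]
  [  -0.10     1.00    -0.15     0.00]
  [   0.00    -0.25     0.90    -0.10]
  [  -0.35    -0.35    -0.05     1.00]
d = (I − A) x:
  d_1 = (+0.60)·310 + (-0.30)·140 + (-0.25)·250 + (-0.25)·250 = 19.00
  d_2 = (-0.10)·310 + (+1.00)·140 + (-0.15)·250 + (+0.00)·250 = 71.50
  d_3 = (+0.00)·310 + (-0.25)·140 + (+0.90)·250 + (-0.10)·250 = 165.00
  d_4 = (-0.35)·310 + (-0.35)·140 + (-0.05)·250 + (+1.00)·250 = 80.00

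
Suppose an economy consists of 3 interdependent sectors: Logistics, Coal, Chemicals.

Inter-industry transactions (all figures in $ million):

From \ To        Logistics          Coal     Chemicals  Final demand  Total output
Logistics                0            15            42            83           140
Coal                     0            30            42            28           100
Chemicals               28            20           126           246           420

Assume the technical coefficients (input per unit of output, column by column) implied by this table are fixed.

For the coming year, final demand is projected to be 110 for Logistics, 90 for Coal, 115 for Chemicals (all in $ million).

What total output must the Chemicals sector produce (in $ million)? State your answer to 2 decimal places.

x_3 = 257.40

Technical coefficients a_ij = z_ij / X_j:
  a_11 = 0/140 = 0.00, a_21 = 0/140 = 0.00, a_31 = 28/140 = 0.20
  a_12 = 15/100 = 0.15, a_22 = 30/100 = 0.30, a_32 = 20/100 = 0.20
  a_13 = 42/420 = 0.10, a_23 = 42/420 = 0.10, a_33 = 126/420 = 0.30
I − A =
  [   1.00    -0.15    -0.10]
  [   0.00     0.70    -0.10]
  [  -0.20    -0.20     0.70]
Cofactors of I−A, C_ij = (−1)^(i+j)·(minor ij) (rows/columns in the sector order above):
  C_11 = (0.70)(0.70) − (-0.10)(-0.20) = 0.4700
  C_12 = −[(0.00)(0.70) − (-0.10)(-0.20)] = 0.0200
  C_13 = (0.00)(-0.20) − (0.70)(-0.20) = 0.1400
  C_21 = −[(-0.15)(0.70) − (-0.10)(-0.20)] = 0.1250
  C_22 = (1.00)(0.70) − (-0.10)(-0.20) = 0.6800
  C_23 = −[(1.00)(-0.20) − (-0.15)(-0.20)] = 0.2300
  C_31 = (-0.15)(-0.10) − (-0.10)(0.70) = 0.0850
  C_32 = −[(1.00)(-0.10) − (-0.10)(0.00)] = 0.1000
  C_33 = (1.00)(0.70) − (-0.15)(0.00) = 0.7000
det(I−A) = Σ_j (I−A)_1j·C_1j = (1.00)(0.4700) + (-0.15)(0.0200) + (-0.10)(0.1400) = 0.4530
adj(I−A) = Cᵀ =
  [ 0.4700   0.1250   0.0850]
  [ 0.0200   0.6800   0.1000]
  [ 0.1400   0.2300   0.7000]
(I − A)⁻¹ = adj(I−A) / det(I−A) ≈
  [   1.0375     0.2759     0.1876]
  [   0.0442     1.5011     0.2208]
  [   0.3091     0.5077     1.5453]
x = (I − A)⁻¹ d = adj(I−A)·d / det(I−A), with det(I−A) = 0.4530:
  x_1 = (0.4700·110 + 0.1250·90 + 0.0850·115) / 0.4530 = 72.725 / 0.4530 ≈ 160.54
  x_2 = (0.0200·110 + 0.6800·90 + 0.1000·115) / 0.4530 = 74.90 / 0.4530 ≈ 165.34
  x_3 = (0.1400·110 + 0.2300·90 + 0.7000·115) / 0.4530 = 116.60 / 0.4530 ≈ 257.40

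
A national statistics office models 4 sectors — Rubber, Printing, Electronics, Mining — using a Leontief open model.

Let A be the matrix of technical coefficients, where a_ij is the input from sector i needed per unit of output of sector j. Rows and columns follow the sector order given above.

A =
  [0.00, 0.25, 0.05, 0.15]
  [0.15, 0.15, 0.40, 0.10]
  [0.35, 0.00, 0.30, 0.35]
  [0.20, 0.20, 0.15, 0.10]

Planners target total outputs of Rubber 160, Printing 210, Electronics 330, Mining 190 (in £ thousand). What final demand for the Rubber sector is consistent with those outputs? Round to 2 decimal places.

I − A =
  [   1.00    -0.25    -0.05    -0.15]
  [  -0.15     0.85    -0.40    -0.10]
  [  -0.35     0.00     0.70    -0.35]
  [  -0.20    -0.20    -0.15     0.90]
d = (I − A) x:
  d_R = (+1.00)·160 + (-0.25)·210 + (-0.05)·330 + (-0.15)·190 = 62.50
  d_P = (-0.15)·160 + (+0.85)·210 + (-0.40)·330 + (-0.10)·190 = 3.50
  d_E = (-0.35)·160 + (+0.00)·210 + (+0.70)·330 + (-0.35)·190 = 108.50
  d_M = (-0.20)·160 + (-0.20)·210 + (-0.15)·330 + (+0.90)·190 = 47.50

d_R = 62.50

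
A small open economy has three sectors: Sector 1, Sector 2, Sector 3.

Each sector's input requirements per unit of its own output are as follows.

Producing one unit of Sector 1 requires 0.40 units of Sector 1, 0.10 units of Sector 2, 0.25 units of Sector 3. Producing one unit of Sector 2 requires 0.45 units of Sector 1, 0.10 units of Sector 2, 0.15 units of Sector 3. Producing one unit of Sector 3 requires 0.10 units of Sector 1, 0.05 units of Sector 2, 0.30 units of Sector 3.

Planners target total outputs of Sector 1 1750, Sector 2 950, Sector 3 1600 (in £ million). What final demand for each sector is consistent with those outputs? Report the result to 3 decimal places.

d_1 = 462.500, d_2 = 600.000, d_3 = 540.000

I − A =
  [   0.60    -0.45    -0.10]
  [  -0.10     0.90    -0.05]
  [  -0.25    -0.15     0.70]
d = (I − A) x:
  d_1 = (+0.60)·1750 + (-0.45)·950 + (-0.10)·1600 = 462.500
  d_2 = (-0.10)·1750 + (+0.90)·950 + (-0.05)·1600 = 600.000
  d_3 = (-0.25)·1750 + (-0.15)·950 + (+0.70)·1600 = 540.000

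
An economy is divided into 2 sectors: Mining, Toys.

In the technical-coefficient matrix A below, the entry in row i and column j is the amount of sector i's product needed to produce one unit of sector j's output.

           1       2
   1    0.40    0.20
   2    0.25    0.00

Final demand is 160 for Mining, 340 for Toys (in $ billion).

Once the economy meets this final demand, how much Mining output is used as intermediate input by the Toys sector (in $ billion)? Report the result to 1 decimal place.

z_12 = 88.7

I − A =
  [   0.60    -0.20]
  [  -0.25     1.00]
det(I−A) = (0.60)(1.00) − (-0.20)(-0.25) = 0.5500
adj(I−A) = [[1.00, 0.20], [0.25, 0.60]]
(I − A)⁻¹ = adj(I−A) / det(I−A) ≈
  [   1.8182     0.3636]
  [   0.4545     1.0909]
First solve x = (I − A)⁻¹ d = adj(I−A)·d / det(I−A); in particular x_2 = (0.25·160 + 0.60·340) / 0.5500 = 244.00 / 0.5500 ≈ 443.636.
Intermediate flow from 1 to 2: z_12 = a_12 · x_2 = 0.20 × 244.00 / 0.5500 = 48.80 / 0.5500 ≈ 88.7.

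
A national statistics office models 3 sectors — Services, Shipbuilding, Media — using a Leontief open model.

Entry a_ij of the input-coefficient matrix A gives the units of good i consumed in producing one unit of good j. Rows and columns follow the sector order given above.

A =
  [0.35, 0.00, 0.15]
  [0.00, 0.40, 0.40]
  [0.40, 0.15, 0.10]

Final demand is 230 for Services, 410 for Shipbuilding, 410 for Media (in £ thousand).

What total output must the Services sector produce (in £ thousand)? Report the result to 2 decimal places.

x_1 = 567.12

I − A =
  [   0.65     0.00    -0.15]
  [   0.00     0.60    -0.40]
  [  -0.40    -0.15     0.90]
Cofactors of I−A, C_ij = (−1)^(i+j)·(minor ij) (rows/columns in the sector order above):
  C_11 = (0.60)(0.90) − (-0.40)(-0.15) = 0.4800
  C_12 = −[(0.00)(0.90) − (-0.40)(-0.40)] = 0.1600
  C_13 = (0.00)(-0.15) − (0.60)(-0.40) = 0.2400
  C_21 = −[(0.00)(0.90) − (-0.15)(-0.15)] = 0.0225
  C_22 = (0.65)(0.90) − (-0.15)(-0.40) = 0.5250
  C_23 = −[(0.65)(-0.15) − (0.00)(-0.40)] = 0.0975
  C_31 = (0.00)(-0.40) − (-0.15)(0.60) = 0.0900
  C_32 = −[(0.65)(-0.40) − (-0.15)(0.00)] = 0.2600
  C_33 = (0.65)(0.60) − (0.00)(0.00) = 0.3900
det(I−A) = Σ_j (I−A)_1j·C_1j = (0.65)(0.4800) + (0.00)(0.1600) + (-0.15)(0.2400) = 0.2760
adj(I−A) = Cᵀ =
  [ 0.4800   0.0225   0.0900]
  [ 0.1600   0.5250   0.2600]
  [ 0.2400   0.0975   0.3900]
(I − A)⁻¹ = adj(I−A) / det(I−A) ≈
  [   1.7391     0.0815     0.3261]
  [   0.5797     1.9022     0.9420]
  [   0.8696     0.3533     1.4130]
x = (I − A)⁻¹ d = adj(I−A)·d / det(I−A), with det(I−A) = 0.2760:
  x_1 = (0.4800·230 + 0.0225·410 + 0.0900·410) / 0.2760 = 156.525 / 0.2760 ≈ 567.12
  x_2 = (0.1600·230 + 0.5250·410 + 0.2600·410) / 0.2760 = 358.65 / 0.2760 ≈ 1299.46
  x_3 = (0.2400·230 + 0.0975·410 + 0.3900·410) / 0.2760 = 255.075 / 0.2760 ≈ 924.18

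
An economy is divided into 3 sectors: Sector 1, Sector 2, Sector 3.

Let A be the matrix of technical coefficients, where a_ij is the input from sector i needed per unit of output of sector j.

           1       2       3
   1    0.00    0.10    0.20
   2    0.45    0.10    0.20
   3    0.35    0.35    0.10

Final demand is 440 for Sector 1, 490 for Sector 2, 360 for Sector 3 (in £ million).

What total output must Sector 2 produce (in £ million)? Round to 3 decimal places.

x_2 = 1204.181

I − A =
  [   1.00    -0.10    -0.20]
  [  -0.45     0.90    -0.20]
  [  -0.35    -0.35     0.90]
Cofactors of I−A, C_ij = (−1)^(i+j)·(minor ij) (rows/columns in the sector order above):
  C_11 = (0.90)(0.90) − (-0.20)(-0.35) = 0.7400
  C_12 = −[(-0.45)(0.90) − (-0.20)(-0.35)] = 0.4750
  C_13 = (-0.45)(-0.35) − (0.90)(-0.35) = 0.4725
  C_21 = −[(-0.10)(0.90) − (-0.20)(-0.35)] = 0.1600
  C_22 = (1.00)(0.90) − (-0.20)(-0.35) = 0.8300
  C_23 = −[(1.00)(-0.35) − (-0.10)(-0.35)] = 0.3850
  C_31 = (-0.10)(-0.20) − (-0.20)(0.90) = 0.2000
  C_32 = −[(1.00)(-0.20) − (-0.20)(-0.45)] = 0.2900
  C_33 = (1.00)(0.90) − (-0.10)(-0.45) = 0.8550
det(I−A) = Σ_j (I−A)_1j·C_1j = (1.00)(0.7400) + (-0.10)(0.4750) + (-0.20)(0.4725) = 0.5980
adj(I−A) = Cᵀ =
  [ 0.7400   0.1600   0.2000]
  [ 0.4750   0.8300   0.2900]
  [ 0.4725   0.3850   0.8550]
(I − A)⁻¹ = adj(I−A) / det(I−A) ≈
  [   1.2375     0.2676     0.3344]
  [   0.7943     1.3880     0.4849]
  [   0.7901     0.6438     1.4298]
x = (I − A)⁻¹ d = adj(I−A)·d / det(I−A), with det(I−A) = 0.5980:
  x_1 = (0.7400·440 + 0.1600·490 + 0.2000·360) / 0.5980 = 476.00 / 0.5980 ≈ 795.987
  x_2 = (0.4750·440 + 0.8300·490 + 0.2900·360) / 0.5980 = 720.10 / 0.5980 ≈ 1204.181
  x_3 = (0.4725·440 + 0.3850·490 + 0.8550·360) / 0.5980 = 704.35 / 0.5980 ≈ 1177.843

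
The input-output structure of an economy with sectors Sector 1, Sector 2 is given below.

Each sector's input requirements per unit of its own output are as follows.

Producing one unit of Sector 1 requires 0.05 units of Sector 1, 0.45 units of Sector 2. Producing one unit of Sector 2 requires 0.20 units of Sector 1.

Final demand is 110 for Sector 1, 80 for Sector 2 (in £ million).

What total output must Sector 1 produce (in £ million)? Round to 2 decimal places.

I − A =
  [   0.95    -0.20]
  [  -0.45     1.00]
det(I−A) = (0.95)(1.00) − (-0.20)(-0.45) = 0.8600
adj(I−A) = [[1.00, 0.20], [0.45, 0.95]]
(I − A)⁻¹ = adj(I−A) / det(I−A) ≈
  [   1.1628     0.2326]
  [   0.5233     1.1047]
x = (I − A)⁻¹ d = adj(I−A)·d / det(I−A), with det(I−A) = 0.8600:
  x_1 = (1.00·110 + 0.20·80) / 0.8600 = 126.00 / 0.8600 ≈ 146.51
  x_2 = (0.45·110 + 0.95·80) / 0.8600 = 125.50 / 0.8600 ≈ 145.93

x_1 = 146.51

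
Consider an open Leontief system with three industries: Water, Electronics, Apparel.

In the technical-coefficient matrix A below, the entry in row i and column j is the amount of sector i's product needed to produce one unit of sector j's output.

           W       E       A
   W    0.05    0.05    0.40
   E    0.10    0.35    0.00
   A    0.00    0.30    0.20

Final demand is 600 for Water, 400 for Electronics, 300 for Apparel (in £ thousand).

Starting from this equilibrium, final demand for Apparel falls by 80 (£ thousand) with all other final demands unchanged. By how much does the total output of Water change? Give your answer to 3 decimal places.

I − A =
  [   0.95    -0.05    -0.40]
  [  -0.10     0.65     0.00]
  [   0.00    -0.30     0.80]
Cofactors of I−A, C_ij = (−1)^(i+j)·(minor ij) (rows/columns in the sector order above):
  C_11 = (0.65)(0.80) − (0.00)(-0.30) = 0.5200
  C_12 = −[(-0.10)(0.80) − (0.00)(0.00)] = 0.0800
  C_13 = (-0.10)(-0.30) − (0.65)(0.00) = 0.0300
  C_21 = −[(-0.05)(0.80) − (-0.40)(-0.30)] = 0.1600
  C_22 = (0.95)(0.80) − (-0.40)(0.00) = 0.7600
  C_23 = −[(0.95)(-0.30) − (-0.05)(0.00)] = 0.2850
  C_31 = (-0.05)(0.00) − (-0.40)(0.65) = 0.2600
  C_32 = −[(0.95)(0.00) − (-0.40)(-0.10)] = 0.0400
  C_33 = (0.95)(0.65) − (-0.05)(-0.10) = 0.6125
det(I−A) = Σ_j (I−A)_1j·C_1j = (0.95)(0.5200) + (-0.05)(0.0800) + (-0.40)(0.0300) = 0.4780
adj(I−A) = Cᵀ =
  [ 0.5200   0.1600   0.2600]
  [ 0.0800   0.7600   0.0400]
  [ 0.0300   0.2850   0.6125]
(I − A)⁻¹ = adj(I−A) / det(I−A) ≈
  [   1.0879     0.3347     0.5439]
  [   0.1674     1.5900     0.0837]
  [   0.0628     0.5962     1.2814]
Δx = (I − A)⁻¹ Δd with Δd having -80 in the Apparel component and 0 elsewhere.
So Δx_W = L_WA · (-80), where L_WA = adj(I−A)_WA / det(I−A) = 0.2600 / 0.4780.
Δx_W = 0.2600 × (-80) / 0.4780 = -20.80 / 0.4780 ≈ -43.515.

Δx_W = -43.515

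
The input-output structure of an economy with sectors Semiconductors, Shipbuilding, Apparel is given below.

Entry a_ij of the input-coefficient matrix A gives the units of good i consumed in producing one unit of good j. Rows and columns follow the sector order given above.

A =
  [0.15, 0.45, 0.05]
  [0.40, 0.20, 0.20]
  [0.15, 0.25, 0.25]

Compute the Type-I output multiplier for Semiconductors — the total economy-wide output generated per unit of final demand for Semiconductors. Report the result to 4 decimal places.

m_1 = 3.5714

I − A =
  [   0.85    -0.45    -0.05]
  [  -0.40     0.80    -0.20]
  [  -0.15    -0.25     0.75]
Cofactors of I−A, C_ij = (−1)^(i+j)·(minor ij) (rows/columns in the sector order above):
  C_11 = (0.80)(0.75) − (-0.20)(-0.25) = 0.5500
  C_12 = −[(-0.40)(0.75) − (-0.20)(-0.15)] = 0.3300
  C_13 = (-0.40)(-0.25) − (0.80)(-0.15) = 0.2200
  C_21 = −[(-0.45)(0.75) − (-0.05)(-0.25)] = 0.3500
  C_22 = (0.85)(0.75) − (-0.05)(-0.15) = 0.6300
  C_23 = −[(0.85)(-0.25) − (-0.45)(-0.15)] = 0.2800
  C_31 = (-0.45)(-0.20) − (-0.05)(0.80) = 0.1300
  C_32 = −[(0.85)(-0.20) − (-0.05)(-0.40)] = 0.1900
  C_33 = (0.85)(0.80) − (-0.45)(-0.40) = 0.5000
det(I−A) = Σ_j (I−A)_1j·C_1j = (0.85)(0.5500) + (-0.45)(0.3300) + (-0.05)(0.2200) = 0.3080
adj(I−A) = Cᵀ =
  [ 0.5500   0.3500   0.1300]
  [ 0.3300   0.6300   0.1900]
  [ 0.2200   0.2800   0.5000]
(I − A)⁻¹ = adj(I−A) / det(I−A) ≈
  [   1.78571     1.13636     0.42208]
  [   1.07143     2.04545     0.61688]
  [   0.71429     0.90909     1.62338]
The output multiplier for sector j is the column-j sum of the Leontief inverse (I − A)⁻¹ = adj(I−A) / det(I−A).
Column 1 of adj(I−A): (0.5500, 0.3300, 0.2200); det(I−A) = 0.3080.
m_1 = (0.5500 + 0.3300 + 0.2200) / 0.3080 = 1.10 / 0.3080 ≈ 3.5714.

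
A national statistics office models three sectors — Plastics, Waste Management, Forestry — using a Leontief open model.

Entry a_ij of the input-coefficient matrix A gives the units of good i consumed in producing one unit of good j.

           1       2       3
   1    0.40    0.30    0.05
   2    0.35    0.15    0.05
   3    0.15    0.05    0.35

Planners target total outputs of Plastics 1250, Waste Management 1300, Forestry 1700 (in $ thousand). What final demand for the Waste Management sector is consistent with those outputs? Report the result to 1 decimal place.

I − A =
  [   0.60    -0.30    -0.05]
  [  -0.35     0.85    -0.05]
  [  -0.15    -0.05     0.65]
d = (I − A) x:
  d_1 = (+0.60)·1250 + (-0.30)·1300 + (-0.05)·1700 = 275.0
  d_2 = (-0.35)·1250 + (+0.85)·1300 + (-0.05)·1700 = 582.5
  d_3 = (-0.15)·1250 + (-0.05)·1300 + (+0.65)·1700 = 852.5

d_2 = 582.5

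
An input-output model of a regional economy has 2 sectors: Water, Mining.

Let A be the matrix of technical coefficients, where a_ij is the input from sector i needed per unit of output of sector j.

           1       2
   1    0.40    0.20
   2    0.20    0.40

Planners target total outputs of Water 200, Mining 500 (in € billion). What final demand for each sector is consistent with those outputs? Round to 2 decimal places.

I − A =
  [   0.60    -0.20]
  [  -0.20     0.60]
d = (I − A) x:
  d_1 = (+0.60)·200 + (-0.20)·500 = 20.00
  d_2 = (-0.20)·200 + (+0.60)·500 = 260.00

d_1 = 20.00, d_2 = 260.00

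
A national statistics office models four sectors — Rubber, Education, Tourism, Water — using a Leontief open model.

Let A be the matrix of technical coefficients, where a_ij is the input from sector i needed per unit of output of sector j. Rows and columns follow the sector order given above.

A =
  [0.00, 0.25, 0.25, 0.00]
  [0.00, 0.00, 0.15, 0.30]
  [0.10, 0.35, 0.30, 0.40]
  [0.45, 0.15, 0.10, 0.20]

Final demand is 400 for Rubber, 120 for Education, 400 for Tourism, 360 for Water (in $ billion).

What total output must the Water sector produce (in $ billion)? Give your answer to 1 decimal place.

x_W = 1500.0

I − A =
  [   1.00    -0.25    -0.25     0.00]
  [   0.00     1.00    -0.15    -0.30]
  [  -0.10    -0.35     0.70    -0.40]
  [  -0.45    -0.15    -0.10     0.80]
Compute the cofactors C_ij = (−1)^(i+j)·(3×3 minor ij) of I−A; the adjugate is their transpose:
adj(I−A) = Cᵀ =
  [ 0.427000   0.215000   0.226250   0.193750]
  [ 0.136500   0.455000   0.183750   0.262500]
  [ 0.302750   0.405000   0.721250   0.512500]
  [ 0.303625   0.256875   0.251875   0.618750]
det(I−A) = Σ_j (I−A)_1j·C_1j = (1.00)(0.427000) + (-0.25)(0.136500) + (-0.25)(0.302750) + (0.00)(0.303625) = 0.3171875
(I − A)⁻¹ = adj(I−A) / det(I−A) ≈
  [   1.3462     0.6778     0.7133     0.6108]
  [   0.4303     1.4345     0.5793     0.8276]
  [   0.9545     1.2768     2.2739     1.6158]
  [   0.9572     0.8099     0.7941     1.9507]
x = (I − A)⁻¹ d = adj(I−A)·d / det(I−A), with det(I−A) = 0.3171875:
  x_R = (0.427000·400 + 0.215000·120 + 0.226250·400 + 0.193750·360) / 0.3171875 = 356.85 / 0.3171875 ≈ 1125.0
  x_E = (0.136500·400 + 0.455000·120 + 0.183750·400 + 0.262500·360) / 0.3171875 = 277.20 / 0.3171875 ≈ 873.9
  x_T = (0.302750·400 + 0.405000·120 + 0.721250·400 + 0.512500·360) / 0.3171875 = 642.70 / 0.3171875 ≈ 2026.2
  x_W = (0.303625·400 + 0.256875·120 + 0.251875·400 + 0.618750·360) / 0.3171875 = 475.775 / 0.3171875 ≈ 1500.0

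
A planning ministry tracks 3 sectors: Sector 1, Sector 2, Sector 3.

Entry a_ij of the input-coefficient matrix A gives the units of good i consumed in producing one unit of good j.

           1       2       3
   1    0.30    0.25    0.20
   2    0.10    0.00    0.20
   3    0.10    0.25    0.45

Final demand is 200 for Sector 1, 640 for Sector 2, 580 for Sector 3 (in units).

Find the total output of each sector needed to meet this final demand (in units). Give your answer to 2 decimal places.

x_1 = 1191.84, x_2 = 1114.78, x_3 = 1777.96

I − A =
  [   0.70    -0.25    -0.20]
  [  -0.10     1.00    -0.20]
  [  -0.10    -0.25     0.55]
Cofactors of I−A, C_ij = (−1)^(i+j)·(minor ij) (rows/columns in the sector order above):
  C_11 = (1.00)(0.55) − (-0.20)(-0.25) = 0.5000
  C_12 = −[(-0.10)(0.55) − (-0.20)(-0.10)] = 0.0750
  C_13 = (-0.10)(-0.25) − (1.00)(-0.10) = 0.1250
  C_21 = −[(-0.25)(0.55) − (-0.20)(-0.25)] = 0.1875
  C_22 = (0.70)(0.55) − (-0.20)(-0.10) = 0.3650
  C_23 = −[(0.70)(-0.25) − (-0.25)(-0.10)] = 0.2000
  C_31 = (-0.25)(-0.20) − (-0.20)(1.00) = 0.2500
  C_32 = −[(0.70)(-0.20) − (-0.20)(-0.10)] = 0.1600
  C_33 = (0.70)(1.00) − (-0.25)(-0.10) = 0.6750
det(I−A) = Σ_j (I−A)_1j·C_1j = (0.70)(0.5000) + (-0.25)(0.0750) + (-0.20)(0.1250) = 0.30625
adj(I−A) = Cᵀ =
  [ 0.5000   0.1875   0.2500]
  [ 0.0750   0.3650   0.1600]
  [ 0.1250   0.2000   0.6750]
(I − A)⁻¹ = adj(I−A) / det(I−A) ≈
  [   1.6327     0.6122     0.8163]
  [   0.2449     1.1918     0.5224]
  [   0.4082     0.6531     2.2041]
x = (I − A)⁻¹ d = adj(I−A)·d / det(I−A), with det(I−A) = 0.30625:
  x_1 = (0.5000·200 + 0.1875·640 + 0.2500·580) / 0.30625 = 365.00 / 0.30625 ≈ 1191.84
  x_2 = (0.0750·200 + 0.3650·640 + 0.1600·580) / 0.30625 = 341.40 / 0.30625 ≈ 1114.78
  x_3 = (0.1250·200 + 0.2000·640 + 0.6750·580) / 0.30625 = 544.50 / 0.30625 ≈ 1777.96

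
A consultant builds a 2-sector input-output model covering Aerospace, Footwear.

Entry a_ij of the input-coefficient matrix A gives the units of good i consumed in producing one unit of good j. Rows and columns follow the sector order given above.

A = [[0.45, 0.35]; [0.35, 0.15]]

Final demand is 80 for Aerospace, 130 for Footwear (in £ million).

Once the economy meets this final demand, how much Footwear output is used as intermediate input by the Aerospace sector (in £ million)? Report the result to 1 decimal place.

z_21 = 115.1

I − A =
  [   0.55    -0.35]
  [  -0.35     0.85]
det(I−A) = (0.55)(0.85) − (-0.35)(-0.35) = 0.3450
adj(I−A) = [[0.85, 0.35], [0.35, 0.55]]
(I − A)⁻¹ = adj(I−A) / det(I−A) ≈
  [   2.4638     1.0145]
  [   1.0145     1.5942]
First solve x = (I − A)⁻¹ d = adj(I−A)·d / det(I−A); in particular x_1 = (0.85·80 + 0.35·130) / 0.3450 = 113.50 / 0.3450 ≈ 328.986.
Intermediate flow from 2 to 1: z_21 = a_21 · x_1 = 0.35 × 113.50 / 0.3450 = 39.725 / 0.3450 ≈ 115.1.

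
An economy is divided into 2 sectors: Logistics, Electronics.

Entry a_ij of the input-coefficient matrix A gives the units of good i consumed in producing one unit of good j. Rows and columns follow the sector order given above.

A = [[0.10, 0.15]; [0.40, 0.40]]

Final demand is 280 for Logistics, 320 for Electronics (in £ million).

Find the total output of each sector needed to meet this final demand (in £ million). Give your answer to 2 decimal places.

I − A =
  [   0.90    -0.15]
  [  -0.40     0.60]
det(I−A) = (0.90)(0.60) − (-0.15)(-0.40) = 0.4800
adj(I−A) = [[0.60, 0.15], [0.40, 0.90]]
(I − A)⁻¹ = adj(I−A) / det(I−A) ≈
  [   1.2500     0.3125]
  [   0.8333     1.8750]
x = (I − A)⁻¹ d = adj(I−A)·d / det(I−A), with det(I−A) = 0.4800:
  x_1 = (0.60·280 + 0.15·320) / 0.4800 = 216.00 / 0.4800 = 450.00
  x_2 = (0.40·280 + 0.90·320) / 0.4800 = 400.00 / 0.4800 ≈ 833.33

x_1 = 450.00, x_2 = 833.33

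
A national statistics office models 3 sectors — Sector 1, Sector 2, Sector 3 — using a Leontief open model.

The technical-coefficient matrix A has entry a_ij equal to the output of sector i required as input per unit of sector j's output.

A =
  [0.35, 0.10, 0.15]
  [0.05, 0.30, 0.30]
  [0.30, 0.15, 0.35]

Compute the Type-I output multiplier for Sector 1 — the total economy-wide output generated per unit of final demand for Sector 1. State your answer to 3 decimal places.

m_1 = 3.384

I − A =
  [   0.65    -0.10    -0.15]
  [  -0.05     0.70    -0.30]
  [  -0.30    -0.15     0.65]
Cofactors of I−A, C_ij = (−1)^(i+j)·(minor ij) (rows/columns in the sector order above):
  C_11 = (0.70)(0.65) − (-0.30)(-0.15) = 0.4100
  C_12 = −[(-0.05)(0.65) − (-0.30)(-0.30)] = 0.1225
  C_13 = (-0.05)(-0.15) − (0.70)(-0.30) = 0.2175
  C_21 = −[(-0.10)(0.65) − (-0.15)(-0.15)] = 0.0875
  C_22 = (0.65)(0.65) − (-0.15)(-0.30) = 0.3775
  C_23 = −[(0.65)(-0.15) − (-0.10)(-0.30)] = 0.1275
  C_31 = (-0.10)(-0.30) − (-0.15)(0.70) = 0.1350
  C_32 = −[(0.65)(-0.30) − (-0.15)(-0.05)] = 0.2025
  C_33 = (0.65)(0.70) − (-0.10)(-0.05) = 0.4500
det(I−A) = Σ_j (I−A)_1j·C_1j = (0.65)(0.4100) + (-0.10)(0.1225) + (-0.15)(0.2175) = 0.221625
adj(I−A) = Cᵀ =
  [ 0.4100   0.0875   0.1350]
  [ 0.1225   0.3775   0.2025]
  [ 0.2175   0.1275   0.4500]
(I − A)⁻¹ = adj(I−A) / det(I−A) ≈
  [   1.8500     0.3948     0.6091]
  [   0.5527     1.7033     0.9137]
  [   0.9814     0.5753     2.0305]
The output multiplier for sector j is the column-j sum of the Leontief inverse (I − A)⁻¹ = adj(I−A) / det(I−A).
Column 1 of adj(I−A): (0.4100, 0.1225, 0.2175); det(I−A) = 0.221625.
m_1 = (0.4100 + 0.1225 + 0.2175) / 0.221625 = 0.75 / 0.221625 ≈ 3.384.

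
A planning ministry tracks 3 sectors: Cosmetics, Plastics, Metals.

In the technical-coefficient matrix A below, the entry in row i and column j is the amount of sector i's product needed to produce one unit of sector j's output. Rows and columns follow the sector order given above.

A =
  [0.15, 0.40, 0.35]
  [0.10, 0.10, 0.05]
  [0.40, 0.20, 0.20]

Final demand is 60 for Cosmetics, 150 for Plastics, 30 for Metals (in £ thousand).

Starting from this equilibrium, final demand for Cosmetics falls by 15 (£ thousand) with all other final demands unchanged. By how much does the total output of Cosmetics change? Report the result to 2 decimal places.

I − A =
  [   0.85    -0.40    -0.35]
  [  -0.10     0.90    -0.05]
  [  -0.40    -0.20     0.80]
Cofactors of I−A, C_ij = (−1)^(i+j)·(minor ij) (rows/columns in the sector order above):
  C_11 = (0.90)(0.80) − (-0.05)(-0.20) = 0.7100
  C_12 = −[(-0.10)(0.80) − (-0.05)(-0.40)] = 0.1000
  C_13 = (-0.10)(-0.20) − (0.90)(-0.40) = 0.3800
  C_21 = −[(-0.40)(0.80) − (-0.35)(-0.20)] = 0.3900
  C_22 = (0.85)(0.80) − (-0.35)(-0.40) = 0.5400
  C_23 = −[(0.85)(-0.20) − (-0.40)(-0.40)] = 0.3300
  C_31 = (-0.40)(-0.05) − (-0.35)(0.90) = 0.3350
  C_32 = −[(0.85)(-0.05) − (-0.35)(-0.10)] = 0.0775
  C_33 = (0.85)(0.90) − (-0.40)(-0.10) = 0.7250
det(I−A) = Σ_j (I−A)_1j·C_1j = (0.85)(0.7100) + (-0.40)(0.1000) + (-0.35)(0.3800) = 0.4305
adj(I−A) = Cᵀ =
  [ 0.7100   0.3900   0.3350]
  [ 0.1000   0.5400   0.0775]
  [ 0.3800   0.3300   0.7250]
(I − A)⁻¹ = adj(I−A) / det(I−A) ≈
  [   1.6492     0.9059     0.7782]
  [   0.2323     1.2544     0.1800]
  [   0.8827     0.7666     1.6841]
Δx = (I − A)⁻¹ Δd with Δd having -15 in the Cosmetics component and 0 elsewhere.
So Δx_C = L_CC · (-15), where L_CC = adj(I−A)_CC / det(I−A) = 0.7100 / 0.4305.
Δx_C = 0.7100 × (-15) / 0.4305 = -10.65 / 0.4305 ≈ -24.74.

Δx_C = -24.74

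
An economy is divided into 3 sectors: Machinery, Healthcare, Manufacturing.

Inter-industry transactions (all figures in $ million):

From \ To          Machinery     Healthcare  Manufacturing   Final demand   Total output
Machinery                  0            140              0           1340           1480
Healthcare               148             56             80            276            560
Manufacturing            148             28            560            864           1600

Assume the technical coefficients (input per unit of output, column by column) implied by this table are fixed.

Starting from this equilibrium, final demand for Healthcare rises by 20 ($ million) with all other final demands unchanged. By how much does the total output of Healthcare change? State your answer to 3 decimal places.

Technical coefficients a_ij = z_ij / X_j:
  a_11 = 0/1480 = 0.00, a_21 = 148/1480 = 0.10, a_31 = 148/1480 = 0.10
  a_12 = 140/560 = 0.25, a_22 = 56/560 = 0.10, a_32 = 28/560 = 0.05
  a_13 = 0/1600 = 0.00, a_23 = 80/1600 = 0.05, a_33 = 560/1600 = 0.35
I − A =
  [   1.00    -0.25     0.00]
  [  -0.10     0.90    -0.05]
  [  -0.10    -0.05     0.65]
Cofactors of I−A, C_ij = (−1)^(i+j)·(minor ij) (rows/columns in the sector order above):
  C_11 = (0.90)(0.65) − (-0.05)(-0.05) = 0.5825
  C_12 = −[(-0.10)(0.65) − (-0.05)(-0.10)] = 0.0700
  C_13 = (-0.10)(-0.05) − (0.90)(-0.10) = 0.0950
  C_21 = −[(-0.25)(0.65) − (0.00)(-0.05)] = 0.1625
  C_22 = (1.00)(0.65) − (0.00)(-0.10) = 0.6500
  C_23 = −[(1.00)(-0.05) − (-0.25)(-0.10)] = 0.0750
  C_31 = (-0.25)(-0.05) − (0.00)(0.90) = 0.0125
  C_32 = −[(1.00)(-0.05) − (0.00)(-0.10)] = 0.0500
  C_33 = (1.00)(0.90) − (-0.25)(-0.10) = 0.8750
det(I−A) = Σ_j (I−A)_1j·C_1j = (1.00)(0.5825) + (-0.25)(0.0700) + (0.00)(0.0950) = 0.5650
adj(I−A) = Cᵀ =
  [ 0.5825   0.1625   0.0125]
  [ 0.0700   0.6500   0.0500]
  [ 0.0950   0.0750   0.8750]
(I − A)⁻¹ = adj(I−A) / det(I−A) ≈
  [   1.0310     0.2876     0.0221]
  [   0.1239     1.1504     0.0885]
  [   0.1681     0.1327     1.5487]
Δx = (I − A)⁻¹ Δd with Δd having +20 in the Healthcare component and 0 elsewhere.
So Δx_2 = L_22 · (+20), where L_22 = adj(I−A)_22 / det(I−A) = 0.6500 / 0.5650.
Δx_2 = 0.6500 × (+20) / 0.5650 = 13.00 / 0.5650 ≈ 23.009.

Δx_2 = 23.009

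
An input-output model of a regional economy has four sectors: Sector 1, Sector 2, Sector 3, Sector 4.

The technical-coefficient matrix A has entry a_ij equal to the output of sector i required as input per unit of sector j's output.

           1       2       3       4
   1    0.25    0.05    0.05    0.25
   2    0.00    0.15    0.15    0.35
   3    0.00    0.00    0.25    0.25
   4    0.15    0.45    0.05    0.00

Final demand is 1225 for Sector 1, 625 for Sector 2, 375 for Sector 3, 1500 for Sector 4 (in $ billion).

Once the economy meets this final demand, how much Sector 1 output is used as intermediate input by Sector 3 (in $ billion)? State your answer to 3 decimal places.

z_13 = 75.309

I − A =
  [   0.75    -0.05    -0.05    -0.25]
  [   0.00     0.85    -0.15    -0.35]
  [   0.00     0.00     0.75    -0.25]
  [  -0.15    -0.45    -0.05     1.00]
Compute the cofactors C_ij = (−1)^(i+j)·(3×3 minor ij) of I−A; the adjugate is their transpose:
adj(I−A) = Cᵀ =
  [ 0.491875   0.126875   0.070500   0.185000]
  [ 0.045000   0.523125   0.122625   0.225000]
  [ 0.031875   0.086250   0.484875   0.159375]
  [ 0.095625   0.258750   0.090000   0.478125]
det(I−A) = Σ_j (I−A)_1j·C_1j = (0.75)(0.491875) + (-0.05)(0.045000) + (-0.05)(0.031875) + (-0.25)(0.095625) = 0.34115625
(I − A)⁻¹ = adj(I−A) / det(I−A) ≈
  [   1.4418     0.3719     0.2067     0.5423]
  [   0.1319     1.5334     0.3594     0.6595]
  [   0.0934     0.2528     1.4213     0.4672]
  [   0.2803     0.7585     0.2638     1.4015]
First solve x = (I − A)⁻¹ d = adj(I−A)·d / det(I−A); in particular x_3 = (0.031875·1225 + 0.086250·625 + 0.484875·375 + 0.159375·1500) / 0.34115625 = 513.84375 / 0.34115625 ≈ 1506.18302.
Intermediate flow from 1 to 3: z_13 = a_13 · x_3 = 0.05 × 513.84375 / 0.34115625 = 25.6921875 / 0.34115625 ≈ 75.309.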